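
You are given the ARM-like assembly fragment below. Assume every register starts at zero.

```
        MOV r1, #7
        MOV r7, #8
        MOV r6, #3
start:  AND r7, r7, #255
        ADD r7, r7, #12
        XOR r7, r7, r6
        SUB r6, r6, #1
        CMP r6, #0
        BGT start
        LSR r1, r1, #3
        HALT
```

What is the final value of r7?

44

after MOV r1, #7: r1=7
after MOV r7, #8: r7=8
after MOV r6, #3: r6=3
after AND r7, r7, #255: r7=8&255=8
after ADD r7, r7, #12: r7=8+12=20
after XOR r7, r7, r6: r7=20^3=23
after SUB r6, r6, #1: r6=3-1=2
CMP r6, #0  (cmp 2,0)
BGT start: taken
after AND r7, r7, #255: r7=23&255=23
after ADD r7, r7, #12: r7=23+12=35
after XOR r7, r7, r6: r7=35^2=33
after SUB r6, r6, #1: r6=2-1=1
CMP r6, #0  (cmp 1,0)
BGT start: taken
after AND r7, r7, #255: r7=33&255=33
after ADD r7, r7, #12: r7=33+12=45
after XOR r7, r7, r6: r7=45^1=44
after SUB r6, r6, #1: r6=1-1=0
CMP r6, #0  (cmp 0,0)
BGT start: not taken
after LSR r1, r1, #3: r1=7>>3=0
halt.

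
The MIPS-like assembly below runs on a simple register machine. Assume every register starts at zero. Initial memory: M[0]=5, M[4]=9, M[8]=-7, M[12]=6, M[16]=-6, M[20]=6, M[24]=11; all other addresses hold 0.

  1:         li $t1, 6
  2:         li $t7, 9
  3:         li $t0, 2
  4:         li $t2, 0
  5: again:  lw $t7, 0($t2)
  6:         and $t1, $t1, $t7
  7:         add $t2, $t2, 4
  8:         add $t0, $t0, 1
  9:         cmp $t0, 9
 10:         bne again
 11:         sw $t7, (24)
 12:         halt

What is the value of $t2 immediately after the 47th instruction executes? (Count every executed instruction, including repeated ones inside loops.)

28

$t1=6
$t7=9
$t0=2
$t2=0
$t7=M[0]=5
$t1=6&5=4
$t2=0+4=4
$t0=2+1=3
cmp $t0, 9  (cmp 3,9)
bne again: taken
$t7=M[4]=9
$t1=4&9=0
$t2=4+4=8
$t0=3+1=4
cmp $t0, 9  (cmp 4,9)
bne again: taken
$t7=M[8]=-7
$t1=0&(-7)=0
$t2=8+4=12
$t0=4+1=5
cmp $t0, 9  (cmp 5,9)
bne again: taken
$t7=M[12]=6
$t1=0&6=0
$t2=12+4=16
$t0=5+1=6
cmp $t0, 9  (cmp 6,9)
bne again: taken
$t7=M[16]=-6
$t1=0&(-6)=0
$t2=16+4=20
$t0=6+1=7
cmp $t0, 9  (cmp 7,9)
bne again: taken
$t7=M[20]=6
$t1=0&6=0
$t2=20+4=24
$t0=7+1=8
cmp $t0, 9  (cmp 8,9)
bne again: taken
$t7=M[24]=11
$t1=0&11=0
$t2=24+4=28
$t0=8+1=9
cmp $t0, 9  (cmp 9,9)
bne again: not taken
sw $t7, (24) → M[24]=11
After step 47: $t2 = 28.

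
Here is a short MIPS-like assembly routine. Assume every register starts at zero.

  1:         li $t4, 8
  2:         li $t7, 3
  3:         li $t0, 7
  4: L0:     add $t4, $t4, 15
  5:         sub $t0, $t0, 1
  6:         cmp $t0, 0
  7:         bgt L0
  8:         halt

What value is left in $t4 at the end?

113

$t4=8
$t7=3
$t0=7
$t4=8+15=23
$t0=7-1=6
cmp $t0, 0  (cmp 6,0)
bgt L0: taken
$t4=23+15=38
$t0=6-1=5
cmp $t0, 0  (cmp 5,0)
bgt L0: taken
$t4=38+15=53
$t0=5-1=4
cmp $t0, 0  (cmp 4,0)
bgt L0: taken
$t4=53+15=68
$t0=4-1=3
cmp $t0, 0  (cmp 3,0)
bgt L0: taken
$t4=68+15=83
$t0=3-1=2
cmp $t0, 0  (cmp 2,0)
bgt L0: taken
$t4=83+15=98
$t0=2-1=1
cmp $t0, 0  (cmp 1,0)
bgt L0: taken
$t4=98+15=113
$t0=1-1=0
cmp $t0, 0  (cmp 0,0)
bgt L0: not taken
halt.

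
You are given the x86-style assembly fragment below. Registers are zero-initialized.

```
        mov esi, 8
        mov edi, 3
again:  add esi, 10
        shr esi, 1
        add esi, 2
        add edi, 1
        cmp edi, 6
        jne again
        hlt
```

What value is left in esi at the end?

after mov esi, 8: esi=8
after mov edi, 3: edi=3
after add esi, 10: esi=8+10=18
after shr esi, 1: esi=18>>1=9
after add esi, 2: esi=9+2=11
after add edi, 1: edi=3+1=4
cmp edi, 6  (cmp 4,6)
jne again: taken
after add esi, 10: esi=11+10=21
after shr esi, 1: esi=21>>1=10
after add esi, 2: esi=10+2=12
after add edi, 1: edi=4+1=5
cmp edi, 6  (cmp 5,6)
jne again: taken
after add esi, 10: esi=12+10=22
after shr esi, 1: esi=22>>1=11
after add esi, 2: esi=11+2=13
after add edi, 1: edi=5+1=6
cmp edi, 6  (cmp 6,6)
jne again: not taken
halt.

13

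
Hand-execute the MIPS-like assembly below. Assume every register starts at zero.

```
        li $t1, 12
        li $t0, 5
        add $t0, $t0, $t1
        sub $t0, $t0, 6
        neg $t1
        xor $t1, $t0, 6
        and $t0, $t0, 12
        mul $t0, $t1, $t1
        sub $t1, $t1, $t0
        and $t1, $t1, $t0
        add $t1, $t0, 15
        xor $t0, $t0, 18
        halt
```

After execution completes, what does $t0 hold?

187

li $t1, 12 → $t1=12
li $t0, 5 → $t0=5
add $t0, $t0, $t1 → $t0=5+12=17
sub $t0, $t0, 6 → $t0=17-6=11
neg $t1 → $t1=-(12)=-12
xor $t1, $t0, 6 → $t1=11^6=13
and $t0, $t0, 12 → $t0=11&12=8
mul $t0, $t1, $t1 → $t0=13*13=169
sub $t1, $t1, $t0 → $t1=13-169=-156
and $t1, $t1, $t0 → $t1=(-156)&169=32
add $t1, $t0, 15 → $t1=169+15=184
xor $t0, $t0, 18 → $t0=169^18=187
halt.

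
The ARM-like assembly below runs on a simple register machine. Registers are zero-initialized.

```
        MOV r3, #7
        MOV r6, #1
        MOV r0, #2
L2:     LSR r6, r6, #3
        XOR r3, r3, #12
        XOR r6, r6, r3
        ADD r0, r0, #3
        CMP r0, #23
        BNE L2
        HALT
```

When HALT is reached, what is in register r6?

MOV r3, #7 → r3=7
MOV r6, #1 → r6=1
MOV r0, #2 → r0=2
LSR r6, r6, #3 → r6=1>>3=0
XOR r3, r3, #12 → r3=7^12=11
XOR r6, r6, r3 → r6=0^11=11
ADD r0, r0, #3 → r0=2+3=5
CMP r0, #23  (cmp 5,23)
BNE L2: taken
LSR r6, r6, #3 → r6=11>>3=1
XOR r3, r3, #12 → r3=11^12=7
XOR r6, r6, r3 → r6=1^7=6
ADD r0, r0, #3 → r0=5+3=8
CMP r0, #23  (cmp 8,23)
BNE L2: taken
LSR r6, r6, #3 → r6=6>>3=0
XOR r3, r3, #12 → r3=7^12=11
XOR r6, r6, r3 → r6=0^11=11
ADD r0, r0, #3 → r0=8+3=11
CMP r0, #23  (cmp 11,23)
BNE L2: taken
LSR r6, r6, #3 → r6=11>>3=1
XOR r3, r3, #12 → r3=11^12=7
XOR r6, r6, r3 → r6=1^7=6
ADD r0, r0, #3 → r0=11+3=14
CMP r0, #23  (cmp 14,23)
BNE L2: taken
LSR r6, r6, #3 → r6=6>>3=0
XOR r3, r3, #12 → r3=7^12=11
XOR r6, r6, r3 → r6=0^11=11
ADD r0, r0, #3 → r0=14+3=17
CMP r0, #23  (cmp 17,23)
BNE L2: taken
LSR r6, r6, #3 → r6=11>>3=1
XOR r3, r3, #12 → r3=11^12=7
XOR r6, r6, r3 → r6=1^7=6
ADD r0, r0, #3 → r0=17+3=20
CMP r0, #23  (cmp 20,23)
BNE L2: taken
LSR r6, r6, #3 → r6=6>>3=0
XOR r3, r3, #12 → r3=7^12=11
XOR r6, r6, r3 → r6=0^11=11
ADD r0, r0, #3 → r0=20+3=23
CMP r0, #23  (cmp 23,23)
BNE L2: not taken
halt.

11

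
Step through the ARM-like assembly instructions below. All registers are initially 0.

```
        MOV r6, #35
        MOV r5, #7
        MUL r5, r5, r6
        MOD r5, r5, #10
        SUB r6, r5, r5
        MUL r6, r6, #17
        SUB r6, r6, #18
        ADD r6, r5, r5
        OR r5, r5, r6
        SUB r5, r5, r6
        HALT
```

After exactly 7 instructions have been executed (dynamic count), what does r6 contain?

-18

after MOV r6, #35: r6=35
after MOV r5, #7: r5=7
after MUL r5, r5, r6: r5=7*35=245
after MOD r5, r5, #10: r5=245%10=5
after SUB r6, r5, r5: r6=5-5=0
after MUL r6, r6, #17: r6=0*17=0
after SUB r6, r6, #18: r6=0-18=-18
After step 7: r6 = -18.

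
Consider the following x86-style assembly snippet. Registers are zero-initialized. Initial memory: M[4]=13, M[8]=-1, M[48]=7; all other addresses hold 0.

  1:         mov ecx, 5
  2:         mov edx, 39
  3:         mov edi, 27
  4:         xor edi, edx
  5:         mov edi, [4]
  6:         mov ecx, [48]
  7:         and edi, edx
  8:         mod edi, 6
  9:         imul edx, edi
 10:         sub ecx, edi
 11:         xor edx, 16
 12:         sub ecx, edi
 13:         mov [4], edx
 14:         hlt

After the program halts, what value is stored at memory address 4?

211

after mov ecx, 5: ecx=5
after mov edx, 39: edx=39
after mov edi, 27: edi=27
after xor edi, edx: edi=27^39=60
after mov edi, [4]: edi=M[4]=13
after mov ecx, [48]: ecx=M[48]=7
after and edi, edx: edi=13&39=5
after mod edi, 6: edi=5%6=5
after imul edx, edi: edx=39*5=195
after sub ecx, edi: ecx=7-5=2
after xor edx, 16: edx=195^16=211
after sub ecx, edi: ecx=2-5=-3
mov [4], edx → M[4]=211
halt.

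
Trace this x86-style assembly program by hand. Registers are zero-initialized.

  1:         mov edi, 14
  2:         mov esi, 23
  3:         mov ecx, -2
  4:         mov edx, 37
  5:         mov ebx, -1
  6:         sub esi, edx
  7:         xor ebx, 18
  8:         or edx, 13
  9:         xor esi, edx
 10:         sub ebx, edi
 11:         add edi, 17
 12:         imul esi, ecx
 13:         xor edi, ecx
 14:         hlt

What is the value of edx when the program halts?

edi=14
esi=23
ecx=-2
edx=37
ebx=-1
esi=23-37=-14
ebx=(-1)^18=-19
edx=37|13=45
esi=(-14)^45=-33
ebx=(-19)-14=-33
edi=14+17=31
esi=(-33)*(-2)=66
edi=31^(-2)=-31
halt.

45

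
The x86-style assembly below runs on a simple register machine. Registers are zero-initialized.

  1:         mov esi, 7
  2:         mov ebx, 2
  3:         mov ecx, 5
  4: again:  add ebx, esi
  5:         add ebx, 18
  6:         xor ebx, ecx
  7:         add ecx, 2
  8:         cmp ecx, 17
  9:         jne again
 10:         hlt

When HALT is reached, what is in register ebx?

112

after mov esi, 7: esi=7
after mov ebx, 2: ebx=2
after mov ecx, 5: ecx=5
after add ebx, esi: ebx=2+7=9
after add ebx, 18: ebx=9+18=27
after xor ebx, ecx: ebx=27^5=30
after add ecx, 2: ecx=5+2=7
cmp ecx, 17  (cmp 7,17)
jne again: taken
after add ebx, esi: ebx=30+7=37
after add ebx, 18: ebx=37+18=55
after xor ebx, ecx: ebx=55^7=48
after add ecx, 2: ecx=7+2=9
cmp ecx, 17  (cmp 9,17)
jne again: taken
after add ebx, esi: ebx=48+7=55
after add ebx, 18: ebx=55+18=73
after xor ebx, ecx: ebx=73^9=64
after add ecx, 2: ecx=9+2=11
cmp ecx, 17  (cmp 11,17)
jne again: taken
after add ebx, esi: ebx=64+7=71
after add ebx, 18: ebx=71+18=89
after xor ebx, ecx: ebx=89^11=82
after add ecx, 2: ecx=11+2=13
cmp ecx, 17  (cmp 13,17)
jne again: taken
after add ebx, esi: ebx=82+7=89
after add ebx, 18: ebx=89+18=107
after xor ebx, ecx: ebx=107^13=102
after add ecx, 2: ecx=13+2=15
cmp ecx, 17  (cmp 15,17)
jne again: taken
after add ebx, esi: ebx=102+7=109
after add ebx, 18: ebx=109+18=127
after xor ebx, ecx: ebx=127^15=112
after add ecx, 2: ecx=15+2=17
cmp ecx, 17  (cmp 17,17)
jne again: not taken
halt.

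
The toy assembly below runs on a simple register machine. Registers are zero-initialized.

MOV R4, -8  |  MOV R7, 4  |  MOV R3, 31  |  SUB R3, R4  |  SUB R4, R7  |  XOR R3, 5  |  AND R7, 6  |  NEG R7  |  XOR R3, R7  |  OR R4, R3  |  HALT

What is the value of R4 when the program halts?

-2

R4=-8
R7=4
R3=31
R3=31-(-8)=39
R4=(-8)-4=-12
R3=39^5=34
R7=4&6=4
R7=-(4)=-4
R3=34^(-4)=-34
R4=(-12)|(-34)=-2
halt.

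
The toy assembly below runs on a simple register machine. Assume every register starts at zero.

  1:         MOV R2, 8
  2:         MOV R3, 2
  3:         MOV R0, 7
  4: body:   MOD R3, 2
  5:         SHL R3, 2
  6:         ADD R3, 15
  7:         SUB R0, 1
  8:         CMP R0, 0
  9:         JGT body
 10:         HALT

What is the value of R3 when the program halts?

19

R2=8
R3=2
R0=7
R3=2%2=0
R3=0<<2=0
R3=0+15=15
R0=7-1=6
CMP R0, 0  (cmp 6,0)
JGT body: taken
R3=15%2=1
R3=1<<2=4
R3=4+15=19
R0=6-1=5
CMP R0, 0  (cmp 5,0)
JGT body: taken
R3=19%2=1
R3=1<<2=4
R3=4+15=19
R0=5-1=4
CMP R0, 0  (cmp 4,0)
JGT body: taken
R3=19%2=1
R3=1<<2=4
R3=4+15=19
R0=4-1=3
CMP R0, 0  (cmp 3,0)
JGT body: taken
R3=19%2=1
R3=1<<2=4
R3=4+15=19
R0=3-1=2
CMP R0, 0  (cmp 2,0)
JGT body: taken
R3=19%2=1
R3=1<<2=4
R3=4+15=19
R0=2-1=1
CMP R0, 0  (cmp 1,0)
JGT body: taken
R3=19%2=1
R3=1<<2=4
R3=4+15=19
R0=1-1=0
CMP R0, 0  (cmp 0,0)
JGT body: not taken
halt.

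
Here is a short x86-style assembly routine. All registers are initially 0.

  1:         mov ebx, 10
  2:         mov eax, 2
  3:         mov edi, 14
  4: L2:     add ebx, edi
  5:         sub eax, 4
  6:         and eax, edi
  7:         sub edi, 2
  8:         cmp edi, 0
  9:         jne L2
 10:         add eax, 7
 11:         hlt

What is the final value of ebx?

mov ebx, 10 → ebx=10
mov eax, 2 → eax=2
mov edi, 14 → edi=14
add ebx, edi → ebx=10+14=24
sub eax, 4 → eax=2-4=-2
and eax, edi → eax=(-2)&14=14
sub edi, 2 → edi=14-2=12
cmp edi, 0  (cmp 12,0)
jne L2: taken
add ebx, edi → ebx=24+12=36
sub eax, 4 → eax=14-4=10
and eax, edi → eax=10&12=8
sub edi, 2 → edi=12-2=10
cmp edi, 0  (cmp 10,0)
jne L2: taken
add ebx, edi → ebx=36+10=46
sub eax, 4 → eax=8-4=4
and eax, edi → eax=4&10=0
sub edi, 2 → edi=10-2=8
cmp edi, 0  (cmp 8,0)
jne L2: taken
add ebx, edi → ebx=46+8=54
sub eax, 4 → eax=0-4=-4
and eax, edi → eax=(-4)&8=8
sub edi, 2 → edi=8-2=6
cmp edi, 0  (cmp 6,0)
jne L2: taken
add ebx, edi → ebx=54+6=60
sub eax, 4 → eax=8-4=4
and eax, edi → eax=4&6=4
sub edi, 2 → edi=6-2=4
cmp edi, 0  (cmp 4,0)
jne L2: taken
add ebx, edi → ebx=60+4=64
sub eax, 4 → eax=4-4=0
and eax, edi → eax=0&4=0
sub edi, 2 → edi=4-2=2
cmp edi, 0  (cmp 2,0)
jne L2: taken
add ebx, edi → ebx=64+2=66
sub eax, 4 → eax=0-4=-4
and eax, edi → eax=(-4)&2=0
sub edi, 2 → edi=2-2=0
cmp edi, 0  (cmp 0,0)
jne L2: not taken
add eax, 7 → eax=0+7=7
halt.

66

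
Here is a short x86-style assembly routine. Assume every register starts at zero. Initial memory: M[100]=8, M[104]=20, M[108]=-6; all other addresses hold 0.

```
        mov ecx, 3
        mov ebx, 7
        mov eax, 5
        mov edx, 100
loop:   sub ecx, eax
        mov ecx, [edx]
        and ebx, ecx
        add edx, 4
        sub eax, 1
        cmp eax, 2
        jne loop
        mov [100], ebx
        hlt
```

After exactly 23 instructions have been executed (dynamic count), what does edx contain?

112

ecx=3
ebx=7
eax=5
edx=100
ecx=3-5=-2
ecx=M[100]=8
ebx=7&8=0
edx=100+4=104
eax=5-1=4
cmp eax, 2  (cmp 4,2)
jne loop: taken
ecx=8-4=4
ecx=M[104]=20
ebx=0&20=0
edx=104+4=108
eax=4-1=3
cmp eax, 2  (cmp 3,2)
jne loop: taken
ecx=20-3=17
ecx=M[108]=-6
ebx=0&(-6)=0
edx=108+4=112
eax=3-1=2
After step 23: edx = 112.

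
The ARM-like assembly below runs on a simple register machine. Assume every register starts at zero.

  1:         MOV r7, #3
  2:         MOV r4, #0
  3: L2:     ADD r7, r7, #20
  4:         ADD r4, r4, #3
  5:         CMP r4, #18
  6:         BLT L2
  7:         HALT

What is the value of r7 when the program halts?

123

MOV r7, #3 → r7=3
MOV r4, #0 → r4=0
ADD r7, r7, #20 → r7=3+20=23
ADD r4, r4, #3 → r4=0+3=3
CMP r4, #18  (cmp 3,18)
BLT L2: taken
ADD r7, r7, #20 → r7=23+20=43
ADD r4, r4, #3 → r4=3+3=6
CMP r4, #18  (cmp 6,18)
BLT L2: taken
ADD r7, r7, #20 → r7=43+20=63
ADD r4, r4, #3 → r4=6+3=9
CMP r4, #18  (cmp 9,18)
BLT L2: taken
ADD r7, r7, #20 → r7=63+20=83
ADD r4, r4, #3 → r4=9+3=12
CMP r4, #18  (cmp 12,18)
BLT L2: taken
ADD r7, r7, #20 → r7=83+20=103
ADD r4, r4, #3 → r4=12+3=15
CMP r4, #18  (cmp 15,18)
BLT L2: taken
ADD r7, r7, #20 → r7=103+20=123
ADD r4, r4, #3 → r4=15+3=18
CMP r4, #18  (cmp 18,18)
BLT L2: not taken
halt.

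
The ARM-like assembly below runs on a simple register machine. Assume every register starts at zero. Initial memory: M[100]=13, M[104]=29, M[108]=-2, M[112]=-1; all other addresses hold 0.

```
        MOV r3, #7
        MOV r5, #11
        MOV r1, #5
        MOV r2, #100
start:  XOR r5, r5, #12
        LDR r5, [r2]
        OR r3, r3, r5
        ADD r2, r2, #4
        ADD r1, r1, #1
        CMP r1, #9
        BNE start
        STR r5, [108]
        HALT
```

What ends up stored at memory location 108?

MOV r3, #7 → r3=7
MOV r5, #11 → r5=11
MOV r1, #5 → r1=5
MOV r2, #100 → r2=100
XOR r5, r5, #12 → r5=11^12=7
LDR r5, [r2] → r5=M[100]=13
OR r3, r3, r5 → r3=7|13=15
ADD r2, r2, #4 → r2=100+4=104
ADD r1, r1, #1 → r1=5+1=6
CMP r1, #9  (cmp 6,9)
BNE start: taken
XOR r5, r5, #12 → r5=13^12=1
LDR r5, [r2] → r5=M[104]=29
OR r3, r3, r5 → r3=15|29=31
ADD r2, r2, #4 → r2=104+4=108
ADD r1, r1, #1 → r1=6+1=7
CMP r1, #9  (cmp 7,9)
BNE start: taken
XOR r5, r5, #12 → r5=29^12=17
LDR r5, [r2] → r5=M[108]=-2
OR r3, r3, r5 → r3=31|(-2)=-1
ADD r2, r2, #4 → r2=108+4=112
ADD r1, r1, #1 → r1=7+1=8
CMP r1, #9  (cmp 8,9)
BNE start: taken
XOR r5, r5, #12 → r5=(-2)^12=-14
LDR r5, [r2] → r5=M[112]=-1
OR r3, r3, r5 → r3=(-1)|(-1)=-1
ADD r2, r2, #4 → r2=112+4=116
ADD r1, r1, #1 → r1=8+1=9
CMP r1, #9  (cmp 9,9)
BNE start: not taken
STR r5, [108] → M[108]=-1
halt.

-1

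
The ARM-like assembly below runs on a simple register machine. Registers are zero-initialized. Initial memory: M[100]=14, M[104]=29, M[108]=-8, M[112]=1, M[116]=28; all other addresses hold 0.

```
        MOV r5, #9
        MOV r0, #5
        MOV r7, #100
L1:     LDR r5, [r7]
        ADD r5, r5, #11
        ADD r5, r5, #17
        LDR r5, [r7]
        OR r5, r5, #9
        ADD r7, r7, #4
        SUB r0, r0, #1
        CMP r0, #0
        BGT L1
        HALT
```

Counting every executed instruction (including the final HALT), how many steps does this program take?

49

MOV r5, #9 → r5=9
MOV r0, #5 → r0=5
MOV r7, #100 → r7=100
LDR r5, [r7] → r5=M[100]=14
ADD r5, r5, #11 → r5=14+11=25
ADD r5, r5, #17 → r5=25+17=42
LDR r5, [r7] → r5=M[100]=14
OR r5, r5, #9 → r5=14|9=15
ADD r7, r7, #4 → r7=100+4=104
SUB r0, r0, #1 → r0=5-1=4
CMP r0, #0  (cmp 4,0)
BGT L1: taken
LDR r5, [r7] → r5=M[104]=29
ADD r5, r5, #11 → r5=29+11=40
ADD r5, r5, #17 → r5=40+17=57
LDR r5, [r7] → r5=M[104]=29
OR r5, r5, #9 → r5=29|9=29
ADD r7, r7, #4 → r7=104+4=108
SUB r0, r0, #1 → r0=4-1=3
CMP r0, #0  (cmp 3,0)
BGT L1: taken
LDR r5, [r7] → r5=M[108]=-8
ADD r5, r5, #11 → r5=(-8)+11=3
ADD r5, r5, #17 → r5=3+17=20
LDR r5, [r7] → r5=M[108]=-8
OR r5, r5, #9 → r5=(-8)|9=-7
ADD r7, r7, #4 → r7=108+4=112
SUB r0, r0, #1 → r0=3-1=2
CMP r0, #0  (cmp 2,0)
BGT L1: taken
LDR r5, [r7] → r5=M[112]=1
ADD r5, r5, #11 → r5=1+11=12
ADD r5, r5, #17 → r5=12+17=29
LDR r5, [r7] → r5=M[112]=1
OR r5, r5, #9 → r5=1|9=9
ADD r7, r7, #4 → r7=112+4=116
SUB r0, r0, #1 → r0=2-1=1
CMP r0, #0  (cmp 1,0)
BGT L1: taken
LDR r5, [r7] → r5=M[116]=28
ADD r5, r5, #11 → r5=28+11=39
ADD r5, r5, #17 → r5=39+17=56
LDR r5, [r7] → r5=M[116]=28
OR r5, r5, #9 → r5=28|9=29
ADD r7, r7, #4 → r7=116+4=120
SUB r0, r0, #1 → r0=1-1=0
CMP r0, #0  (cmp 0,0)
BGT L1: not taken
halt.
Total executed instructions: 49.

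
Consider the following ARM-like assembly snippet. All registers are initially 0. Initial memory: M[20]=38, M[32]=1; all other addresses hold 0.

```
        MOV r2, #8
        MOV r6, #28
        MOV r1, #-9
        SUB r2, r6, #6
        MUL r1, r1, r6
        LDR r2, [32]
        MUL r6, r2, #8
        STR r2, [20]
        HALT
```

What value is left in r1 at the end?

-252

MOV r2, #8 → r2=8
MOV r6, #28 → r6=28
MOV r1, #-9 → r1=-9
SUB r2, r6, #6 → r2=28-6=22
MUL r1, r1, r6 → r1=(-9)*28=-252
LDR r2, [32] → r2=M[32]=1
MUL r6, r2, #8 → r6=1*8=8
STR r2, [20] → M[20]=1
halt.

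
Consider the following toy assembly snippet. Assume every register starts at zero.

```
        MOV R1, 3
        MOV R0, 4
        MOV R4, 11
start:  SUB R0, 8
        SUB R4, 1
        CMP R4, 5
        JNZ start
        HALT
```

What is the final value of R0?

-44

MOV R1, 3 → R1=3
MOV R0, 4 → R0=4
MOV R4, 11 → R4=11
SUB R0, 8 → R0=4-8=-4
SUB R4, 1 → R4=11-1=10
CMP R4, 5  (cmp 10,5)
JNZ start: taken
SUB R0, 8 → R0=(-4)-8=-12
SUB R4, 1 → R4=10-1=9
CMP R4, 5  (cmp 9,5)
JNZ start: taken
SUB R0, 8 → R0=(-12)-8=-20
SUB R4, 1 → R4=9-1=8
CMP R4, 5  (cmp 8,5)
JNZ start: taken
SUB R0, 8 → R0=(-20)-8=-28
SUB R4, 1 → R4=8-1=7
CMP R4, 5  (cmp 7,5)
JNZ start: taken
SUB R0, 8 → R0=(-28)-8=-36
SUB R4, 1 → R4=7-1=6
CMP R4, 5  (cmp 6,5)
JNZ start: taken
SUB R0, 8 → R0=(-36)-8=-44
SUB R4, 1 → R4=6-1=5
CMP R4, 5  (cmp 5,5)
JNZ start: not taken
halt.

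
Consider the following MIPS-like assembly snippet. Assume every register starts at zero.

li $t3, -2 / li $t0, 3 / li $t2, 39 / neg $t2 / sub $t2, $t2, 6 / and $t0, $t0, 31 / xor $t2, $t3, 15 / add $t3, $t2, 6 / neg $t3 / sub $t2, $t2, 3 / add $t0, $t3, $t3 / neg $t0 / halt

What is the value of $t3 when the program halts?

9

li $t3, -2 → $t3=-2
li $t0, 3 → $t0=3
li $t2, 39 → $t2=39
neg $t2 → $t2=-(39)=-39
sub $t2, $t2, 6 → $t2=(-39)-6=-45
and $t0, $t0, 31 → $t0=3&31=3
xor $t2, $t3, 15 → $t2=(-2)^15=-15
add $t3, $t2, 6 → $t3=(-15)+6=-9
neg $t3 → $t3=-(-9)=9
sub $t2, $t2, 3 → $t2=(-15)-3=-18
add $t0, $t3, $t3 → $t0=9+9=18
neg $t0 → $t0=-(18)=-18
halt.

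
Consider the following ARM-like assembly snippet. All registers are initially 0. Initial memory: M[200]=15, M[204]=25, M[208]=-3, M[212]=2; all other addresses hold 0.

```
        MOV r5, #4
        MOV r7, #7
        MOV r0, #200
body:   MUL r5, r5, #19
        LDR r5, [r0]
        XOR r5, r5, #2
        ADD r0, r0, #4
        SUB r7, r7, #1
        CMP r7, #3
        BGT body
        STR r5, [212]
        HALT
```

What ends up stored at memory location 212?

0

after MOV r5, #4: r5=4
after MOV r7, #7: r7=7
after MOV r0, #200: r0=200
after MUL r5, r5, #19: r5=4*19=76
after LDR r5, [r0]: r5=M[200]=15
after XOR r5, r5, #2: r5=15^2=13
after ADD r0, r0, #4: r0=200+4=204
after SUB r7, r7, #1: r7=7-1=6
CMP r7, #3  (cmp 6,3)
BGT body: taken
after MUL r5, r5, #19: r5=13*19=247
after LDR r5, [r0]: r5=M[204]=25
after XOR r5, r5, #2: r5=25^2=27
after ADD r0, r0, #4: r0=204+4=208
after SUB r7, r7, #1: r7=6-1=5
CMP r7, #3  (cmp 5,3)
BGT body: taken
after MUL r5, r5, #19: r5=27*19=513
after LDR r5, [r0]: r5=M[208]=-3
after XOR r5, r5, #2: r5=(-3)^2=-1
after ADD r0, r0, #4: r0=208+4=212
after SUB r7, r7, #1: r7=5-1=4
CMP r7, #3  (cmp 4,3)
BGT body: taken
after MUL r5, r5, #19: r5=(-1)*19=-19
after LDR r5, [r0]: r5=M[212]=2
after XOR r5, r5, #2: r5=2^2=0
after ADD r0, r0, #4: r0=212+4=216
after SUB r7, r7, #1: r7=4-1=3
CMP r7, #3  (cmp 3,3)
BGT body: not taken
STR r5, [212] → M[212]=0
halt.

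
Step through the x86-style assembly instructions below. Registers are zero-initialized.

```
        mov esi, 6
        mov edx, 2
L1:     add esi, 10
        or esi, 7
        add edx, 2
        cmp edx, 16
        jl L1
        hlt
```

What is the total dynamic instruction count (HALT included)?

mov esi, 6 → esi=6
mov edx, 2 → edx=2
add esi, 10 → esi=6+10=16
or esi, 7 → esi=16|7=23
add edx, 2 → edx=2+2=4
cmp edx, 16  (cmp 4,16)
jl L1: taken
add esi, 10 → esi=23+10=33
or esi, 7 → esi=33|7=39
add edx, 2 → edx=4+2=6
cmp edx, 16  (cmp 6,16)
jl L1: taken
add esi, 10 → esi=39+10=49
or esi, 7 → esi=49|7=55
add edx, 2 → edx=6+2=8
cmp edx, 16  (cmp 8,16)
jl L1: taken
add esi, 10 → esi=55+10=65
or esi, 7 → esi=65|7=71
add edx, 2 → edx=8+2=10
cmp edx, 16  (cmp 10,16)
jl L1: taken
add esi, 10 → esi=71+10=81
or esi, 7 → esi=81|7=87
add edx, 2 → edx=10+2=12
cmp edx, 16  (cmp 12,16)
jl L1: taken
add esi, 10 → esi=87+10=97
or esi, 7 → esi=97|7=103
add edx, 2 → edx=12+2=14
cmp edx, 16  (cmp 14,16)
jl L1: taken
add esi, 10 → esi=103+10=113
or esi, 7 → esi=113|7=119
add edx, 2 → edx=14+2=16
cmp edx, 16  (cmp 16,16)
jl L1: not taken
halt.
Total executed instructions: 38.

38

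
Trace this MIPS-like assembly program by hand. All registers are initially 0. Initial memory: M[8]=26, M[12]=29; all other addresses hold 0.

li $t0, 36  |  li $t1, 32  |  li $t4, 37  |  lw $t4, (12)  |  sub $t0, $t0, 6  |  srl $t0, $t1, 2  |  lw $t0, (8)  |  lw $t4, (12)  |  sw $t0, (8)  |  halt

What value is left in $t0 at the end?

26

li $t0, 36 → $t0=36
li $t1, 32 → $t1=32
li $t4, 37 → $t4=37
lw $t4, (12) → $t4=M[12]=29
sub $t0, $t0, 6 → $t0=36-6=30
srl $t0, $t1, 2 → $t0=32>>2=8
lw $t0, (8) → $t0=M[8]=26
lw $t4, (12) → $t4=M[12]=29
sw $t0, (8) → M[8]=26
halt.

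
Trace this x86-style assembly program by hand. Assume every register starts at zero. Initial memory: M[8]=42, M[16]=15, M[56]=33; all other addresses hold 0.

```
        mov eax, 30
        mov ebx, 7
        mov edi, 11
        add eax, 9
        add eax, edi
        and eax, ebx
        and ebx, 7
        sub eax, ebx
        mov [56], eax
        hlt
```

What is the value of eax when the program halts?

after mov eax, 30: eax=30
after mov ebx, 7: ebx=7
after mov edi, 11: edi=11
after add eax, 9: eax=30+9=39
after add eax, edi: eax=39+11=50
after and eax, ebx: eax=50&7=2
after and ebx, 7: ebx=7&7=7
after sub eax, ebx: eax=2-7=-5
mov [56], eax → M[56]=-5
halt.

-5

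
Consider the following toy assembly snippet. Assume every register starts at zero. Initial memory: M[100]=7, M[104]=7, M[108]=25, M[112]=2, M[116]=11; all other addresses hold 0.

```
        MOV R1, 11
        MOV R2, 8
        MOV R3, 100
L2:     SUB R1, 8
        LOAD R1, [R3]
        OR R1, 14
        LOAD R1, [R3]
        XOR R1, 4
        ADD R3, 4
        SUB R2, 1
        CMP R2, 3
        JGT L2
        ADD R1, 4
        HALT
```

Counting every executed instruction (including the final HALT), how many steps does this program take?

after MOV R1, 11: R1=11
after MOV R2, 8: R2=8
after MOV R3, 100: R3=100
after SUB R1, 8: R1=11-8=3
after LOAD R1, [R3]: R1=M[100]=7
after OR R1, 14: R1=7|14=15
after LOAD R1, [R3]: R1=M[100]=7
after XOR R1, 4: R1=7^4=3
after ADD R3, 4: R3=100+4=104
after SUB R2, 1: R2=8-1=7
CMP R2, 3  (cmp 7,3)
JGT L2: taken
after SUB R1, 8: R1=3-8=-5
after LOAD R1, [R3]: R1=M[104]=7
after OR R1, 14: R1=7|14=15
after LOAD R1, [R3]: R1=M[104]=7
after XOR R1, 4: R1=7^4=3
after ADD R3, 4: R3=104+4=108
after SUB R2, 1: R2=7-1=6
CMP R2, 3  (cmp 6,3)
JGT L2: taken
after SUB R1, 8: R1=3-8=-5
after LOAD R1, [R3]: R1=M[108]=25
after OR R1, 14: R1=25|14=31
after LOAD R1, [R3]: R1=M[108]=25
after XOR R1, 4: R1=25^4=29
after ADD R3, 4: R3=108+4=112
after SUB R2, 1: R2=6-1=5
CMP R2, 3  (cmp 5,3)
JGT L2: taken
after SUB R1, 8: R1=29-8=21
after LOAD R1, [R3]: R1=M[112]=2
after OR R1, 14: R1=2|14=14
after LOAD R1, [R3]: R1=M[112]=2
after XOR R1, 4: R1=2^4=6
after ADD R3, 4: R3=112+4=116
after SUB R2, 1: R2=5-1=4
CMP R2, 3  (cmp 4,3)
JGT L2: taken
after SUB R1, 8: R1=6-8=-2
after LOAD R1, [R3]: R1=M[116]=11
after OR R1, 14: R1=11|14=15
after LOAD R1, [R3]: R1=M[116]=11
after XOR R1, 4: R1=11^4=15
after ADD R3, 4: R3=116+4=120
after SUB R2, 1: R2=4-1=3
CMP R2, 3  (cmp 3,3)
JGT L2: not taken
after ADD R1, 4: R1=15+4=19
halt.
Total executed instructions: 50.

50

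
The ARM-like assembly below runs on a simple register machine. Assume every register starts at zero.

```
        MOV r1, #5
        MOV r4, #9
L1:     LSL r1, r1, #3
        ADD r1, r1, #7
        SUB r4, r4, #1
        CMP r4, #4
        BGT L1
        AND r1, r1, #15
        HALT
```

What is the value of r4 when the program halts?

MOV r1, #5 → r1=5
MOV r4, #9 → r4=9
LSL r1, r1, #3 → r1=5<<3=40
ADD r1, r1, #7 → r1=40+7=47
SUB r4, r4, #1 → r4=9-1=8
CMP r4, #4  (cmp 8,4)
BGT L1: taken
LSL r1, r1, #3 → r1=47<<3=376
ADD r1, r1, #7 → r1=376+7=383
SUB r4, r4, #1 → r4=8-1=7
CMP r4, #4  (cmp 7,4)
BGT L1: taken
LSL r1, r1, #3 → r1=383<<3=3064
ADD r1, r1, #7 → r1=3064+7=3071
SUB r4, r4, #1 → r4=7-1=6
CMP r4, #4  (cmp 6,4)
BGT L1: taken
LSL r1, r1, #3 → r1=3071<<3=24568
ADD r1, r1, #7 → r1=24568+7=24575
SUB r4, r4, #1 → r4=6-1=5
CMP r4, #4  (cmp 5,4)
BGT L1: taken
LSL r1, r1, #3 → r1=24575<<3=196600
ADD r1, r1, #7 → r1=196600+7=196607
SUB r4, r4, #1 → r4=5-1=4
CMP r4, #4  (cmp 4,4)
BGT L1: not taken
AND r1, r1, #15 → r1=196607&15=15
halt.

4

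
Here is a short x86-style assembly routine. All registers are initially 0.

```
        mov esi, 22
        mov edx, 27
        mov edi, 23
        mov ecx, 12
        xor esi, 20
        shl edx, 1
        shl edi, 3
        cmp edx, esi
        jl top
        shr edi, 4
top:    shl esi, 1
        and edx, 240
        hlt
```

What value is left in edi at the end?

11

after mov esi, 22: esi=22
after mov edx, 27: edx=27
after mov edi, 23: edi=23
after mov ecx, 12: ecx=12
after xor esi, 20: esi=22^20=2
after shl edx, 1: edx=27<<1=54
after shl edi, 3: edi=23<<3=184
cmp edx, esi  (cmp 54,2)
jl top: not taken
after shr edi, 4: edi=184>>4=11
after shl esi, 1: esi=2<<1=4
after and edx, 240: edx=54&240=48
halt.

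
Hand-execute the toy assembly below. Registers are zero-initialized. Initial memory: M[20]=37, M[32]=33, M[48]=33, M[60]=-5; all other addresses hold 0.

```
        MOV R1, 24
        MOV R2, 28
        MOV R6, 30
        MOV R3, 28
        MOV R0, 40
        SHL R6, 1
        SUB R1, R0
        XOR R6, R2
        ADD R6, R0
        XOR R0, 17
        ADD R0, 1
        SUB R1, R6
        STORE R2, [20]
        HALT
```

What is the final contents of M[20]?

28

R1=24
R2=28
R6=30
R3=28
R0=40
R6=30<<1=60
R1=24-40=-16
R6=60^28=32
R6=32+40=72
R0=40^17=57
R0=57+1=58
R1=(-16)-72=-88
STORE R2, [20] → M[20]=28
halt.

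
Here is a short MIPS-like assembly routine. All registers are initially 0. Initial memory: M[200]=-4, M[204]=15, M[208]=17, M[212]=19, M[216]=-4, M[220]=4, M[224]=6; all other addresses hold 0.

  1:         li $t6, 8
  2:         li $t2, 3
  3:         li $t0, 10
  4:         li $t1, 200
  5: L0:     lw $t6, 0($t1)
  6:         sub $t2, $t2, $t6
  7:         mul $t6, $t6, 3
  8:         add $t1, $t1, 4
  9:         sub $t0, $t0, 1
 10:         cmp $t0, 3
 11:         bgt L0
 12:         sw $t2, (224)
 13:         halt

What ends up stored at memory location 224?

-50

$t6=8
$t2=3
$t0=10
$t1=200
$t6=M[200]=-4
$t2=3-(-4)=7
$t6=(-4)*3=-12
$t1=200+4=204
$t0=10-1=9
cmp $t0, 3  (cmp 9,3)
bgt L0: taken
$t6=M[204]=15
$t2=7-15=-8
$t6=15*3=45
$t1=204+4=208
$t0=9-1=8
cmp $t0, 3  (cmp 8,3)
bgt L0: taken
$t6=M[208]=17
$t2=(-8)-17=-25
$t6=17*3=51
$t1=208+4=212
$t0=8-1=7
cmp $t0, 3  (cmp 7,3)
bgt L0: taken
$t6=M[212]=19
$t2=(-25)-19=-44
$t6=19*3=57
$t1=212+4=216
$t0=7-1=6
cmp $t0, 3  (cmp 6,3)
bgt L0: taken
$t6=M[216]=-4
$t2=(-44)-(-4)=-40
$t6=(-4)*3=-12
$t1=216+4=220
$t0=6-1=5
cmp $t0, 3  (cmp 5,3)
bgt L0: taken
$t6=M[220]=4
$t2=(-40)-4=-44
$t6=4*3=12
$t1=220+4=224
$t0=5-1=4
cmp $t0, 3  (cmp 4,3)
bgt L0: taken
$t6=M[224]=6
$t2=(-44)-6=-50
$t6=6*3=18
$t1=224+4=228
$t0=4-1=3
cmp $t0, 3  (cmp 3,3)
bgt L0: not taken
sw $t2, (224) → M[224]=-50
halt.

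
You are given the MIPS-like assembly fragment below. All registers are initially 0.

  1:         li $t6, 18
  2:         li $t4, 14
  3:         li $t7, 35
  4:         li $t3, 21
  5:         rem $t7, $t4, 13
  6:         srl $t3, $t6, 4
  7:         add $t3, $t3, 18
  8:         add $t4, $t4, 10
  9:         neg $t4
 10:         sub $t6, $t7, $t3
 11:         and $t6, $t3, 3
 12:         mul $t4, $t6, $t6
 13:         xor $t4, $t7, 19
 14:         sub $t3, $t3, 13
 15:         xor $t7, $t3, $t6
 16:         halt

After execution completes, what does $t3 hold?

6

after li $t6, 18: $t6=18
after li $t4, 14: $t4=14
after li $t7, 35: $t7=35
after li $t3, 21: $t3=21
after rem $t7, $t4, 13: $t7=14%13=1
after srl $t3, $t6, 4: $t3=18>>4=1
after add $t3, $t3, 18: $t3=1+18=19
after add $t4, $t4, 10: $t4=14+10=24
after neg $t4: $t4=-(24)=-24
after sub $t6, $t7, $t3: $t6=1-19=-18
after and $t6, $t3, 3: $t6=19&3=3
after mul $t4, $t6, $t6: $t4=3*3=9
after xor $t4, $t7, 19: $t4=1^19=18
after sub $t3, $t3, 13: $t3=19-13=6
after xor $t7, $t3, $t6: $t7=6^3=5
halt.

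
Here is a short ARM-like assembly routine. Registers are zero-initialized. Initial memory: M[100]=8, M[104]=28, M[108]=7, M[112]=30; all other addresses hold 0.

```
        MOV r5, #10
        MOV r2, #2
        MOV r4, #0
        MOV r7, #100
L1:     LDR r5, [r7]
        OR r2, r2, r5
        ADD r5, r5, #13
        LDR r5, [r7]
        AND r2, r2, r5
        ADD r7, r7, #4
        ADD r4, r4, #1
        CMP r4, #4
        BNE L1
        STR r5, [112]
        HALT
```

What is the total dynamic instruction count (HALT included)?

42

r5=10
r2=2
r4=0
r7=100
r5=M[100]=8
r2=2|8=10
r5=8+13=21
r5=M[100]=8
r2=10&8=8
r7=100+4=104
r4=0+1=1
CMP r4, #4  (cmp 1,4)
BNE L1: taken
r5=M[104]=28
r2=8|28=28
r5=28+13=41
r5=M[104]=28
r2=28&28=28
r7=104+4=108
r4=1+1=2
CMP r4, #4  (cmp 2,4)
BNE L1: taken
r5=M[108]=7
r2=28|7=31
r5=7+13=20
r5=M[108]=7
r2=31&7=7
r7=108+4=112
r4=2+1=3
CMP r4, #4  (cmp 3,4)
BNE L1: taken
r5=M[112]=30
r2=7|30=31
r5=30+13=43
r5=M[112]=30
r2=31&30=30
r7=112+4=116
r4=3+1=4
CMP r4, #4  (cmp 4,4)
BNE L1: not taken
STR r5, [112] → M[112]=30
halt.
Total executed instructions: 42.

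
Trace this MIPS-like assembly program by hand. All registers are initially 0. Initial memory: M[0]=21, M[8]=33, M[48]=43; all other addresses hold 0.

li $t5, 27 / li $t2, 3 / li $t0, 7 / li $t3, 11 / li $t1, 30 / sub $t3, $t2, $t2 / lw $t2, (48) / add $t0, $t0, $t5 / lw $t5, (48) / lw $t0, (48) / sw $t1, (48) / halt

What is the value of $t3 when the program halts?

0

after li $t5, 27: $t5=27
after li $t2, 3: $t2=3
after li $t0, 7: $t0=7
after li $t3, 11: $t3=11
after li $t1, 30: $t1=30
after sub $t3, $t2, $t2: $t3=3-3=0
after lw $t2, (48): $t2=M[48]=43
after add $t0, $t0, $t5: $t0=7+27=34
after lw $t5, (48): $t5=M[48]=43
after lw $t0, (48): $t0=M[48]=43
sw $t1, (48) → M[48]=30
halt.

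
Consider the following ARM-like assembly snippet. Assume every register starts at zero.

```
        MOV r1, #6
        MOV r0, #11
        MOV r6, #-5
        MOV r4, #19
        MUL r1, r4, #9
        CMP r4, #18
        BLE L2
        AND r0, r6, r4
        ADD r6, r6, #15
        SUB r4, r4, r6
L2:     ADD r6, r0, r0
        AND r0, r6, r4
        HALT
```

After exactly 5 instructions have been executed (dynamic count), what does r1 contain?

171

MOV r1, #6 → r1=6
MOV r0, #11 → r0=11
MOV r6, #-5 → r6=-5
MOV r4, #19 → r4=19
MUL r1, r4, #9 → r1=19*9=171
After step 5: r1 = 171.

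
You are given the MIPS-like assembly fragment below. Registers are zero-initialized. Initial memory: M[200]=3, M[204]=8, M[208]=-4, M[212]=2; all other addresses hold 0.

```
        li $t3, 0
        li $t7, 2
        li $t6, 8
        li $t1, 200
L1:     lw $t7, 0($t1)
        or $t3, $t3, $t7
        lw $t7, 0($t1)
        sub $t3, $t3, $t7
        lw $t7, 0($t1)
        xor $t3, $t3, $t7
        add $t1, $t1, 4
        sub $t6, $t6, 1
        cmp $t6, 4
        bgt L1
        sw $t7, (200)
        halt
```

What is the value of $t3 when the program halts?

li $t3, 0 → $t3=0
li $t7, 2 → $t7=2
li $t6, 8 → $t6=8
li $t1, 200 → $t1=200
lw $t7, 0($t1) → $t7=M[200]=3
or $t3, $t3, $t7 → $t3=0|3=3
lw $t7, 0($t1) → $t7=M[200]=3
sub $t3, $t3, $t7 → $t3=3-3=0
lw $t7, 0($t1) → $t7=M[200]=3
xor $t3, $t3, $t7 → $t3=0^3=3
add $t1, $t1, 4 → $t1=200+4=204
sub $t6, $t6, 1 → $t6=8-1=7
cmp $t6, 4  (cmp 7,4)
bgt L1: taken
lw $t7, 0($t1) → $t7=M[204]=8
or $t3, $t3, $t7 → $t3=3|8=11
lw $t7, 0($t1) → $t7=M[204]=8
sub $t3, $t3, $t7 → $t3=11-8=3
lw $t7, 0($t1) → $t7=M[204]=8
xor $t3, $t3, $t7 → $t3=3^8=11
add $t1, $t1, 4 → $t1=204+4=208
sub $t6, $t6, 1 → $t6=7-1=6
cmp $t6, 4  (cmp 6,4)
bgt L1: taken
lw $t7, 0($t1) → $t7=M[208]=-4
or $t3, $t3, $t7 → $t3=11|(-4)=-1
lw $t7, 0($t1) → $t7=M[208]=-4
sub $t3, $t3, $t7 → $t3=(-1)-(-4)=3
lw $t7, 0($t1) → $t7=M[208]=-4
xor $t3, $t3, $t7 → $t3=3^(-4)=-1
add $t1, $t1, 4 → $t1=208+4=212
sub $t6, $t6, 1 → $t6=6-1=5
cmp $t6, 4  (cmp 5,4)
bgt L1: taken
lw $t7, 0($t1) → $t7=M[212]=2
or $t3, $t3, $t7 → $t3=(-1)|2=-1
lw $t7, 0($t1) → $t7=M[212]=2
sub $t3, $t3, $t7 → $t3=(-1)-2=-3
lw $t7, 0($t1) → $t7=M[212]=2
xor $t3, $t3, $t7 → $t3=(-3)^2=-1
add $t1, $t1, 4 → $t1=212+4=216
sub $t6, $t6, 1 → $t6=5-1=4
cmp $t6, 4  (cmp 4,4)
bgt L1: not taken
sw $t7, (200) → M[200]=2
halt.

-1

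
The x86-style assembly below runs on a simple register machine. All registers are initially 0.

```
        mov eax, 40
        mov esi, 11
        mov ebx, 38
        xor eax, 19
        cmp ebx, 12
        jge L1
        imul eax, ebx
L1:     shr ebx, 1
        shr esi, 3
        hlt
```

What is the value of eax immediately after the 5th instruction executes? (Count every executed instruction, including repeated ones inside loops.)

59

mov eax, 40 → eax=40
mov esi, 11 → esi=11
mov ebx, 38 → ebx=38
xor eax, 19 → eax=40^19=59
cmp ebx, 12  (cmp 38,12)
After step 5: eax = 59.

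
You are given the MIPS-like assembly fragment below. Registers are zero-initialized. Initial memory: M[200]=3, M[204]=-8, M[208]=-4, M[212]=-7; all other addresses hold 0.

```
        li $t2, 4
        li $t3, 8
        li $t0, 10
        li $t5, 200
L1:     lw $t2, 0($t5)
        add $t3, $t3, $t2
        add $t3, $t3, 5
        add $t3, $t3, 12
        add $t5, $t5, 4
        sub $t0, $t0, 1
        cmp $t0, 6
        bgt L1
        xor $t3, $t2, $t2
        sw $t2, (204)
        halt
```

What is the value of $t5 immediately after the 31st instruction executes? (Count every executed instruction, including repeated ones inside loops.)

212

li $t2, 4 → $t2=4
li $t3, 8 → $t3=8
li $t0, 10 → $t0=10
li $t5, 200 → $t5=200
lw $t2, 0($t5) → $t2=M[200]=3
add $t3, $t3, $t2 → $t3=8+3=11
add $t3, $t3, 5 → $t3=11+5=16
add $t3, $t3, 12 → $t3=16+12=28
add $t5, $t5, 4 → $t5=200+4=204
sub $t0, $t0, 1 → $t0=10-1=9
cmp $t0, 6  (cmp 9,6)
bgt L1: taken
lw $t2, 0($t5) → $t2=M[204]=-8
add $t3, $t3, $t2 → $t3=28+(-8)=20
add $t3, $t3, 5 → $t3=20+5=25
add $t3, $t3, 12 → $t3=25+12=37
add $t5, $t5, 4 → $t5=204+4=208
sub $t0, $t0, 1 → $t0=9-1=8
cmp $t0, 6  (cmp 8,6)
bgt L1: taken
lw $t2, 0($t5) → $t2=M[208]=-4
add $t3, $t3, $t2 → $t3=37+(-4)=33
add $t3, $t3, 5 → $t3=33+5=38
add $t3, $t3, 12 → $t3=38+12=50
add $t5, $t5, 4 → $t5=208+4=212
sub $t0, $t0, 1 → $t0=8-1=7
cmp $t0, 6  (cmp 7,6)
bgt L1: taken
lw $t2, 0($t5) → $t2=M[212]=-7
add $t3, $t3, $t2 → $t3=50+(-7)=43
add $t3, $t3, 5 → $t3=43+5=48
After step 31: $t5 = 212.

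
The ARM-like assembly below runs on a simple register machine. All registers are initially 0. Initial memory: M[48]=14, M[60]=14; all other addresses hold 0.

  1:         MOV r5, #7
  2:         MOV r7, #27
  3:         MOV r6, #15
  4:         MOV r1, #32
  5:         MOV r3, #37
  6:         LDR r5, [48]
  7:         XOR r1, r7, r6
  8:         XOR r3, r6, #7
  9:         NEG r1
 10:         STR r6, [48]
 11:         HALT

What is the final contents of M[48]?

15

MOV r5, #7 → r5=7
MOV r7, #27 → r7=27
MOV r6, #15 → r6=15
MOV r1, #32 → r1=32
MOV r3, #37 → r3=37
LDR r5, [48] → r5=M[48]=14
XOR r1, r7, r6 → r1=27^15=20
XOR r3, r6, #7 → r3=15^7=8
NEG r1 → r1=-(20)=-20
STR r6, [48] → M[48]=15
halt.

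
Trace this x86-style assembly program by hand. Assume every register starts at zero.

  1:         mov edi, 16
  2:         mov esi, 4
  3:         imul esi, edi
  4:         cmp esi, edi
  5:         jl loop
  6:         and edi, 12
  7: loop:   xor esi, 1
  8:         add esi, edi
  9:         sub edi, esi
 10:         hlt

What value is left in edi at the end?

edi=16
esi=4
esi=4*16=64
cmp esi, edi  (cmp 64,16)
jl loop: not taken
edi=16&12=0
esi=64^1=65
esi=65+0=65
edi=0-65=-65
halt.

-65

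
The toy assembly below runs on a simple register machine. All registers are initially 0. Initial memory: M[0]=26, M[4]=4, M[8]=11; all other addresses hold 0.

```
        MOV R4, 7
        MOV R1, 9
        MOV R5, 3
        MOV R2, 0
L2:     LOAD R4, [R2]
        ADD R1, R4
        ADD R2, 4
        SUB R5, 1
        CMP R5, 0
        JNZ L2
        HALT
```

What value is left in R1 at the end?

50

R4=7
R1=9
R5=3
R2=0
R4=M[0]=26
R1=9+26=35
R2=0+4=4
R5=3-1=2
CMP R5, 0  (cmp 2,0)
JNZ L2: taken
R4=M[4]=4
R1=35+4=39
R2=4+4=8
R5=2-1=1
CMP R5, 0  (cmp 1,0)
JNZ L2: taken
R4=M[8]=11
R1=39+11=50
R2=8+4=12
R5=1-1=0
CMP R5, 0  (cmp 0,0)
JNZ L2: not taken
halt.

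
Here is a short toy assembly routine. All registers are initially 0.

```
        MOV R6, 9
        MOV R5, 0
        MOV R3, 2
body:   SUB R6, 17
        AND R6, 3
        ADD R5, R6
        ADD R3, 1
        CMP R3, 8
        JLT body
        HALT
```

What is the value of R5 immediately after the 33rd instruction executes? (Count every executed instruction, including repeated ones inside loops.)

R6=9
R5=0
R3=2
R6=9-17=-8
R6=(-8)&3=0
R5=0+0=0
R3=2+1=3
CMP R3, 8  (cmp 3,8)
JLT body: taken
R6=0-17=-17
R6=(-17)&3=3
R5=0+3=3
R3=3+1=4
CMP R3, 8  (cmp 4,8)
JLT body: taken
R6=3-17=-14
R6=(-14)&3=2
R5=3+2=5
R3=4+1=5
CMP R3, 8  (cmp 5,8)
JLT body: taken
R6=2-17=-15
R6=(-15)&3=1
R5=5+1=6
R3=5+1=6
CMP R3, 8  (cmp 6,8)
JLT body: taken
R6=1-17=-16
R6=(-16)&3=0
R5=6+0=6
R3=6+1=7
CMP R3, 8  (cmp 7,8)
JLT body: taken
After step 33: R5 = 6.

6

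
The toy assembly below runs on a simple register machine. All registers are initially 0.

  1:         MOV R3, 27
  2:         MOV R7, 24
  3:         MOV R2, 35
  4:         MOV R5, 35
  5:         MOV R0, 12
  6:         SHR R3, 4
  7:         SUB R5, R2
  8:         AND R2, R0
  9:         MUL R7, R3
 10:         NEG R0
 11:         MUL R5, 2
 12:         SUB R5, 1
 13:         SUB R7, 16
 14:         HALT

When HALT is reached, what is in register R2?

0

R3=27
R7=24
R2=35
R5=35
R0=12
R3=27>>4=1
R5=35-35=0
R2=35&12=0
R7=24*1=24
R0=-(12)=-12
R5=0*2=0
R5=0-1=-1
R7=24-16=8
halt.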